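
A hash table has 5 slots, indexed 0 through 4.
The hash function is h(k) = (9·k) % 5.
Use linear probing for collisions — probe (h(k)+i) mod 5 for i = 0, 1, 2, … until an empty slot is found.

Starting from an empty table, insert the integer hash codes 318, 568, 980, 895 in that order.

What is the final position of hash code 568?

3

Insert 318: h=2, slot 2 empty → index 2.
Insert 568: h=2, slot 2 occupied → index 3.
Insert 980: h=0, slot 0 empty → index 0.
Insert 895: h=0, slot 0 occupied → index 1.
Table: [980, 895, 318, 568, ∅]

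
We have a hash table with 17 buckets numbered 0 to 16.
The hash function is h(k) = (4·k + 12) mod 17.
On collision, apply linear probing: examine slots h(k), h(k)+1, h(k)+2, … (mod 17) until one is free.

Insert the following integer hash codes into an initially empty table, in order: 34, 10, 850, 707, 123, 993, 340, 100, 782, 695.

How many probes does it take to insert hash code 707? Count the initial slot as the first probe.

34 hashes to 12; slot 12 is free => place at 12.
10 hashes to 1; slot 1 is free => place at 1.
850 hashes to 12; 12 taken => place at 13.
707 hashes to 1; 1 taken => place at 2.
123 hashes to 11; slot 11 is free => place at 11.
993 hashes to 6; slot 6 is free => place at 6.
340 hashes to 12; 12,13 taken => place at 14.
100 hashes to 4; slot 4 is free => place at 4.
782 hashes to 12; 12,13,14 taken => place at 15.
695 hashes to 4; 4 taken => place at 5.
Table: [—, 10, 707, —, 100, 695, 993, —, —, —, —, 123, 34, 850, 340, 782, —]

2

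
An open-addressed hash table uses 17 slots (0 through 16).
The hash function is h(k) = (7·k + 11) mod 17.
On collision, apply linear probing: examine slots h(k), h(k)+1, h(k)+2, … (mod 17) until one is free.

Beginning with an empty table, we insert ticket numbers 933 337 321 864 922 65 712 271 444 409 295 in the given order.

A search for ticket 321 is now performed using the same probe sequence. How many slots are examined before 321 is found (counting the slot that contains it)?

2

933: h=14 → slot 14
337: h=7 → slot 7
321: h=14, probe 14,15 → slot 15
864: h=7, probe 7,8 → slot 8
922: h=5 → slot 5
65: h=7, probe 7,8,9 → slot 9
712: h=14, probe 14,15,16 → slot 16
271: h=4 → slot 4
444: h=8, probe 8,9,10 → slot 10
409: h=1 → slot 1
295: h=2 → slot 2
Table: [-, 409, 295, -, 271, 922, -, 337, 864, 65, 444, -, -, -, 933, 321, 712]
Lookup 321: h=14, probe 14,15 → found at 15.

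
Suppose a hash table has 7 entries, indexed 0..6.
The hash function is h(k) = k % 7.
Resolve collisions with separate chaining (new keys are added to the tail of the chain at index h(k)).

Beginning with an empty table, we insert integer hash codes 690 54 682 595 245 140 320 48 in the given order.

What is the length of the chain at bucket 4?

1

690 -> bucket 4
54 -> bucket 5
682 -> bucket 3
595 -> bucket 0
245 -> bucket 0 (collision)
140 -> bucket 0 (collision)
320 -> bucket 5 (collision)
48 -> bucket 6
Final buckets:
0: 595 -> 245 -> 140
1: .
2: .
3: 682
4: 690
5: 54 -> 320
6: 48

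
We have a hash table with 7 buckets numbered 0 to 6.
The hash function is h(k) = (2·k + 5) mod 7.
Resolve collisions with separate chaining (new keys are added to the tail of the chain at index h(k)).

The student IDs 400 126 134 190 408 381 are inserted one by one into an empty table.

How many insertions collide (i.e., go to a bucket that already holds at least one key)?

2

400 -> bucket 0
126 -> bucket 5
134 -> bucket 0 (collision)
190 -> bucket 0 (collision)
408 -> bucket 2
381 -> bucket 4
Final buckets:
0: 400 -> 134 -> 190
1: -
2: 408
3: -
4: 381
5: 126
6: -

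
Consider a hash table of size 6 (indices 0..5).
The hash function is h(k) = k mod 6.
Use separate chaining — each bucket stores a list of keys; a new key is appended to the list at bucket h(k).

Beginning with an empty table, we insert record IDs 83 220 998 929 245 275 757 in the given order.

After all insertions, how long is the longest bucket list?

4

Insert 83: h=5, bucket 5 empty → new chain.
Insert 220: h=4, bucket 4 empty → new chain.
Insert 998: h=2, bucket 2 empty → new chain.
Insert 929: h=5, bucket 5 nonempty → append to chain.
Insert 245: h=5, bucket 5 nonempty → append to chain.
Insert 275: h=5, bucket 5 nonempty → append to chain.
Insert 757: h=1, bucket 1 empty → new chain.
Final buckets:
0: -
1: 757
2: 998
3: -
4: 220
5: 83 -> 929 -> 245 -> 275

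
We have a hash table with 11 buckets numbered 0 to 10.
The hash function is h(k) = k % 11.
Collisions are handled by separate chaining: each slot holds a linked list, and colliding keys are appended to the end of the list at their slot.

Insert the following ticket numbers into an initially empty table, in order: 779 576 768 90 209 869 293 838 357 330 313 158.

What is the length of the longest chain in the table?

3

Insert 779: h=9, bucket 9 empty → new chain.
Insert 576: h=4, bucket 4 empty → new chain.
Insert 768: h=9, bucket 9 nonempty → append to chain.
Insert 90: h=2, bucket 2 empty → new chain.
Insert 209: h=0, bucket 0 empty → new chain.
Insert 869: h=0, bucket 0 nonempty → append to chain.
Insert 293: h=7, bucket 7 empty → new chain.
Insert 838: h=2, bucket 2 nonempty → append to chain.
Insert 357: h=5, bucket 5 empty → new chain.
Insert 330: h=0, bucket 0 nonempty → append to chain.
Insert 313: h=5, bucket 5 nonempty → append to chain.
Insert 158: h=4, bucket 4 nonempty → append to chain.
Final buckets:
0: 209 -> 869 -> 330
1: _
2: 90 -> 838
3: _
4: 576 -> 158
5: 357 -> 313
6: _
7: 293
8: _
9: 779 -> 768
10: _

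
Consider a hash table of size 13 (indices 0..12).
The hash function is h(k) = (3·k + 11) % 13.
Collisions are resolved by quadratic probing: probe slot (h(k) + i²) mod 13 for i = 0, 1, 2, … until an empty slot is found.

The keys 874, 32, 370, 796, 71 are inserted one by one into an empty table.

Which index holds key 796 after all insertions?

Insert 874: h=7, slot 7 empty -> index 7.
Insert 32: h=3, slot 3 empty -> index 3.
Insert 370: h=3, slot 3 occupied -> index 4.
Insert 796: h=7, slot 7 occupied -> index 8.
Insert 71: h=3, slots 3,4,7 occupied -> index 12.
Table: [∅, ∅, ∅, 32, 370, ∅, ∅, 874, 796, ∅, ∅, ∅, 71]

8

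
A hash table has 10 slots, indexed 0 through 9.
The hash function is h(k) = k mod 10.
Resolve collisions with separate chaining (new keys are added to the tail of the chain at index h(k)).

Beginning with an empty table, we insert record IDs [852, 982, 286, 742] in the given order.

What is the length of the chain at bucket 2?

Insert 852: h=2, bucket 2 empty → new chain.
Insert 982: h=2, bucket 2 nonempty → append to chain.
Insert 286: h=6, bucket 6 empty → new chain.
Insert 742: h=2, bucket 2 nonempty → append to chain.
Final buckets:
0: -
1: -
2: 852 -> 982 -> 742
3: -
4: -
5: -
6: 286
7: -
8: -
9: -

3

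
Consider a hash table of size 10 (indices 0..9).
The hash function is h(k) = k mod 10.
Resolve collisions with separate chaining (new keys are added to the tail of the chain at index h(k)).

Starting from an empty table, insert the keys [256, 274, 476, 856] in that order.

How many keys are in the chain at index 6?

3

256 -> bucket 6
274 -> bucket 4
476 -> bucket 6 (collision)
856 -> bucket 6 (collision)
Final buckets:
0: —
1: —
2: —
3: —
4: 274
5: —
6: 256 -> 476 -> 856
7: —
8: —
9: —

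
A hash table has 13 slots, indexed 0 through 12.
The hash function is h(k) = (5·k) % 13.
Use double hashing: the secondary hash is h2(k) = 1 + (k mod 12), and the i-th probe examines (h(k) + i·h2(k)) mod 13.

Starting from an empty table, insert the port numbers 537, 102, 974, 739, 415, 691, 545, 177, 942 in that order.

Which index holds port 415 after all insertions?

6

537: h=7 => slot 7
102: h=3 => slot 3
974: h=8 => slot 8
739: h=3, h2=8, probe 3,11 => slot 11
415: h=8, h2=8, probe 8,3,11,6 => slot 6
691: h=10 => slot 10
545: h=8, h2=6, probe 8,1 => slot 1
177: h=1, h2=10, probe 1,11,8,5 => slot 5
942: h=4 => slot 4
Table: [-, 545, -, 102, 942, 177, 415, 537, 974, -, 691, 739, -]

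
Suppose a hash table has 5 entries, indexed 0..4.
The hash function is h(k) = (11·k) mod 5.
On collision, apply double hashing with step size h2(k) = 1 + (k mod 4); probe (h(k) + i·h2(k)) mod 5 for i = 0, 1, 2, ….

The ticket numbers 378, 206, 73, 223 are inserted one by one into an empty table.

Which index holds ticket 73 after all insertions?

378 hashes to 3; slot 3 is free => place at 3.
206 hashes to 1; slot 1 is free => place at 1.
73 hashes to 3, h2=2; 3 taken => place at 0.
223 hashes to 3, h2=4; 3 taken => place at 2.
Table: [73, 206, 223, 378, -]

0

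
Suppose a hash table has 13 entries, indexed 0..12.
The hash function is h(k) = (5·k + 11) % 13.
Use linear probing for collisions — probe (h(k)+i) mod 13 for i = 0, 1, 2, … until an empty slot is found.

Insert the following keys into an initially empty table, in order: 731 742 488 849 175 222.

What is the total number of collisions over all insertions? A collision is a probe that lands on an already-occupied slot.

1

Insert 731: h=0, slot 0 empty → index 0.
Insert 742: h=3, slot 3 empty → index 3.
Insert 488: h=7, slot 7 empty → index 7.
Insert 849: h=5, slot 5 empty → index 5.
Insert 175: h=2, slot 2 empty → index 2.
Insert 222: h=3, slot 3 occupied → index 4.
Table: [731, —, 175, 742, 222, 849, —, 488, —, —, —, —, —]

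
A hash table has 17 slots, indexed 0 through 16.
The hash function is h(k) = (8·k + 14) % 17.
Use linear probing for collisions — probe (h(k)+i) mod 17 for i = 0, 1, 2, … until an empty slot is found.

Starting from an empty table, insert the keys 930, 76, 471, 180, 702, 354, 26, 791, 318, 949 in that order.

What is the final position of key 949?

930 hashes to 8; slot 8 is free → place at 8.
76 hashes to 10; slot 10 is free → place at 10.
471 hashes to 8; 8 taken → place at 9.
180 hashes to 9; 9,10 taken → place at 11.
702 hashes to 3; slot 3 is free → place at 3.
354 hashes to 7; slot 7 is free → place at 7.
26 hashes to 1; slot 1 is free → place at 1.
791 hashes to 1; 1 taken → place at 2.
318 hashes to 8; 8,9,10,11 taken → place at 12.
949 hashes to 7; 7,8,9,10,11,12 taken → place at 13.
Table: [∅, 26, 791, 702, ∅, ∅, ∅, 354, 930, 471, 76, 180, 318, 949, ∅, ∅, ∅]

13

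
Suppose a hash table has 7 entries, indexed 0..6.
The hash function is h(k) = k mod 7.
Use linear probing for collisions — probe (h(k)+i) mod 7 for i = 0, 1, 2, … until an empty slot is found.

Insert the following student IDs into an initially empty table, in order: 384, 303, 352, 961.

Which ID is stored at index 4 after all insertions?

384: h=6 → slot 6
303: h=2 → slot 2
352: h=2, probe 2,3 → slot 3
961: h=2, probe 2,3,4 → slot 4
Table: [∅, ∅, 303, 352, 961, ∅, 384]

961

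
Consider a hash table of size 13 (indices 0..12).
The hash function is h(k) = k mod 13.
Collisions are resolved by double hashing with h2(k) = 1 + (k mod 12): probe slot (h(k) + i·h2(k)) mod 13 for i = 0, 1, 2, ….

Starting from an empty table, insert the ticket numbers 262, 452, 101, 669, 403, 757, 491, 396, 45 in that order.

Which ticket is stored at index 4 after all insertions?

45

262: h=2 → slot 2
452: h=10 → slot 10
101: h=10, h2=6, probe 10,3 → slot 3
669: h=6 → slot 6
403: h=0 → slot 0
757: h=3, h2=2, probe 3,5 → slot 5
491: h=10, h2=12, probe 10,9 → slot 9
396: h=6, h2=1, probe 6,7 → slot 7
45: h=6, h2=10, probe 6,3,0,10,7,4 → slot 4
Table: [403, _, 262, 101, 45, 757, 669, 396, _, 491, 452, _, _]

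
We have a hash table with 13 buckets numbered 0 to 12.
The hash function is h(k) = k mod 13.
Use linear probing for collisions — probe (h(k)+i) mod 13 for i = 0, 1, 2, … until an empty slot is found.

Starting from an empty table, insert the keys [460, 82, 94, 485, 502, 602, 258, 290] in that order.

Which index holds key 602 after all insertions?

460 hashes to 5; slot 5 is free -> place at 5.
82 hashes to 4; slot 4 is free -> place at 4.
94 hashes to 3; slot 3 is free -> place at 3.
485 hashes to 4; 4,5 taken -> place at 6.
502 hashes to 8; slot 8 is free -> place at 8.
602 hashes to 4; 4,5,6 taken -> place at 7.
258 hashes to 11; slot 11 is free -> place at 11.
290 hashes to 4; 4,5,6,7,8 taken -> place at 9.
Table: [∅, ∅, ∅, 94, 82, 460, 485, 602, 502, 290, ∅, 258, ∅]

7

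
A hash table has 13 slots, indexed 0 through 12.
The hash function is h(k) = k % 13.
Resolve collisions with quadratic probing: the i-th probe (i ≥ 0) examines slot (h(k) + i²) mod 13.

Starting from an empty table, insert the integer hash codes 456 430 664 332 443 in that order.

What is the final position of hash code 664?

456 hashes to 1; slot 1 is free → place at 1.
430 hashes to 1; 1 taken → place at 2.
664 hashes to 1; 1,2 taken → place at 5.
332 hashes to 7; slot 7 is free → place at 7.
443 hashes to 1; 1,2,5 taken → place at 10.
Table: [_, 456, 430, _, _, 664, _, 332, _, _, 443, _, _]

5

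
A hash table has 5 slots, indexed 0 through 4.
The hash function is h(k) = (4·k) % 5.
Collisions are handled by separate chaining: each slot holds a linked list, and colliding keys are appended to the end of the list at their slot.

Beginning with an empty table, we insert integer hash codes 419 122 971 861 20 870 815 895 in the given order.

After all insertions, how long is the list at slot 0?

Insert 419: h=1, bucket 1 empty → new chain.
Insert 122: h=3, bucket 3 empty → new chain.
Insert 971: h=4, bucket 4 empty → new chain.
Insert 861: h=4, bucket 4 nonempty → append to chain.
Insert 20: h=0, bucket 0 empty → new chain.
Insert 870: h=0, bucket 0 nonempty → append to chain.
Insert 815: h=0, bucket 0 nonempty → append to chain.
Insert 895: h=0, bucket 0 nonempty → append to chain.
Final buckets:
0: 20 -> 870 -> 815 -> 895
1: 419
2: ∅
3: 122
4: 971 -> 861

4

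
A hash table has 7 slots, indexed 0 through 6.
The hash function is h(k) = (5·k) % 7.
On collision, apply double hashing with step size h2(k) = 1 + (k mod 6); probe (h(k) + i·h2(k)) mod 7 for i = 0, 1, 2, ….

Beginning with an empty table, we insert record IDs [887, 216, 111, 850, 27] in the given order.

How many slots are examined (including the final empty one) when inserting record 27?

Insert 887: h=4, slot 4 empty -> index 4.
Insert 216: h=2, slot 2 empty -> index 2.
Insert 111: h=2, h2=4, slot 2 occupied -> index 6.
Insert 850: h=1, slot 1 empty -> index 1.
Insert 27: h=2, h2=4, slots 2,6 occupied -> index 3.
Table: [., 850, 216, 27, 887, ., 111]

3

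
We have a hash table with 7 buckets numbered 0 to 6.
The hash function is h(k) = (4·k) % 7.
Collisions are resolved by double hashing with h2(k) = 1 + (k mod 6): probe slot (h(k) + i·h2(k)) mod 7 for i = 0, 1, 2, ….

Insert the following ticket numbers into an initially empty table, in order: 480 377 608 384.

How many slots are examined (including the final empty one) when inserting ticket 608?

2

480 hashes to 2; slot 2 is free → place at 2.
377 hashes to 3; slot 3 is free → place at 3.
608 hashes to 3, h2=3; 3 taken → place at 6.
384 hashes to 3, h2=1; 3 taken → place at 4.
Table: [∅, ∅, 480, 377, 384, ∅, 608]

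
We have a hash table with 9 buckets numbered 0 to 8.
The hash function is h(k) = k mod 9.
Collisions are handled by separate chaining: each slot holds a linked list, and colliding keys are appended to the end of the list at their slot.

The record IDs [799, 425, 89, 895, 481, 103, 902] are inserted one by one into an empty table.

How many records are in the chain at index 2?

2

Insert 799: h=7, bucket 7 empty -> new chain.
Insert 425: h=2, bucket 2 empty -> new chain.
Insert 89: h=8, bucket 8 empty -> new chain.
Insert 895: h=4, bucket 4 empty -> new chain.
Insert 481: h=4, bucket 4 nonempty -> append to chain.
Insert 103: h=4, bucket 4 nonempty -> append to chain.
Insert 902: h=2, bucket 2 nonempty -> append to chain.
Final buckets:
0: .
1: .
2: 425 -> 902
3: .
4: 895 -> 481 -> 103
5: .
6: .
7: 799
8: 89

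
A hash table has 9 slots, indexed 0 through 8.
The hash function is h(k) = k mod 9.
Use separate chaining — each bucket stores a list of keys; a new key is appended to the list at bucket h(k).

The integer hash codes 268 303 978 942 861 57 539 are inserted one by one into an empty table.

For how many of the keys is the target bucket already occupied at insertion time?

3

268 → bucket 7
303 → bucket 6
978 → bucket 6 (collision)
942 → bucket 6 (collision)
861 → bucket 6 (collision)
57 → bucket 3
539 → bucket 8
Final buckets:
0: _
1: _
2: _
3: 57
4: _
5: _
6: 303 -> 978 -> 942 -> 861
7: 268
8: 539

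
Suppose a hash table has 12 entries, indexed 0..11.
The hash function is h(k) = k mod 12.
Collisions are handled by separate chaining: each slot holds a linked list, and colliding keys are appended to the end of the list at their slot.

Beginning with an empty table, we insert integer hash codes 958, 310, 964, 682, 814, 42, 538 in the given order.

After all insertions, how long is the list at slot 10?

958 -> bucket 10
310 -> bucket 10 (collision)
964 -> bucket 4
682 -> bucket 10 (collision)
814 -> bucket 10 (collision)
42 -> bucket 6
538 -> bucket 10 (collision)
Final buckets:
0: ∅
1: ∅
2: ∅
3: ∅
4: 964
5: ∅
6: 42
7: ∅
8: ∅
9: ∅
10: 958 -> 310 -> 682 -> 814 -> 538
11: ∅

5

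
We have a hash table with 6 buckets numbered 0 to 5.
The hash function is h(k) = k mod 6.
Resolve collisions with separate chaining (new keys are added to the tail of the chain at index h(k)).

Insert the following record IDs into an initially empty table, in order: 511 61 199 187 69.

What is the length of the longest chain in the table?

4

Insert 511: h=1, bucket 1 empty -> new chain.
Insert 61: h=1, bucket 1 nonempty -> append to chain.
Insert 199: h=1, bucket 1 nonempty -> append to chain.
Insert 187: h=1, bucket 1 nonempty -> append to chain.
Insert 69: h=3, bucket 3 empty -> new chain.
Final buckets:
0: .
1: 511 -> 61 -> 199 -> 187
2: .
3: 69
4: .
5: .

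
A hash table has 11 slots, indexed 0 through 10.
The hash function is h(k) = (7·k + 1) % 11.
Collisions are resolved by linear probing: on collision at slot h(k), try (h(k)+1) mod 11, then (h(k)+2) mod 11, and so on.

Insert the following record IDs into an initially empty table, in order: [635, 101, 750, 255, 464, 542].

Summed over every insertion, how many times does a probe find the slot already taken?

6

635: h=2 → slot 2
101: h=4 → slot 4
750: h=4, probe 4,5 → slot 5
255: h=4, probe 4,5,6 → slot 6
464: h=4, probe 4,5,6,7 → slot 7
542: h=0 → slot 0
Table: [542, _, 635, _, 101, 750, 255, 464, _, _, _]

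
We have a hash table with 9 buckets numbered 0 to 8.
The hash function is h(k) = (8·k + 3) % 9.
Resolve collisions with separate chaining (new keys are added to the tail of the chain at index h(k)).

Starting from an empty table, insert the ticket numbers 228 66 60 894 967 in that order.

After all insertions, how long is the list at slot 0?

228 → bucket 0
66 → bucket 0 (collision)
60 → bucket 6
894 → bucket 0 (collision)
967 → bucket 8
Final buckets:
0: 228 -> 66 -> 894
1: ∅
2: ∅
3: ∅
4: ∅
5: ∅
6: 60
7: ∅
8: 967

3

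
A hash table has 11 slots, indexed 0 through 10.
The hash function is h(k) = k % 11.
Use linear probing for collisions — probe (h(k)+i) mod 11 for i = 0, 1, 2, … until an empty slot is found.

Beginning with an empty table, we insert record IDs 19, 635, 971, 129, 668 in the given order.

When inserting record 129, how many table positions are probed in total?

3

Insert 19: h=8, slot 8 empty → index 8.
Insert 635: h=8, slot 8 occupied → index 9.
Insert 971: h=3, slot 3 empty → index 3.
Insert 129: h=8, slots 8,9 occupied → index 10.
Insert 668: h=8, slots 8,9,10 occupied → index 0.
Table: [668, ∅, ∅, 971, ∅, ∅, ∅, ∅, 19, 635, 129]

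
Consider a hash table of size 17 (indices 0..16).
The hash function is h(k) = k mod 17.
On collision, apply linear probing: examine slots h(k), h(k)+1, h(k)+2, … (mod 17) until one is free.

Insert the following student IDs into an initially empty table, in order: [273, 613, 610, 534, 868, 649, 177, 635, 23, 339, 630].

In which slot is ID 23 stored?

9

273 hashes to 1; slot 1 is free -> place at 1.
613 hashes to 1; 1 taken -> place at 2.
610 hashes to 15; slot 15 is free -> place at 15.
534 hashes to 7; slot 7 is free -> place at 7.
868 hashes to 1; 1,2 taken -> place at 3.
649 hashes to 3; 3 taken -> place at 4.
177 hashes to 7; 7 taken -> place at 8.
635 hashes to 6; slot 6 is free -> place at 6.
23 hashes to 6; 6,7,8 taken -> place at 9.
339 hashes to 16; slot 16 is free -> place at 16.
630 hashes to 1; 1,2,3,4 taken -> place at 5.
Table: [—, 273, 613, 868, 649, 630, 635, 534, 177, 23, —, —, —, —, —, 610, 339]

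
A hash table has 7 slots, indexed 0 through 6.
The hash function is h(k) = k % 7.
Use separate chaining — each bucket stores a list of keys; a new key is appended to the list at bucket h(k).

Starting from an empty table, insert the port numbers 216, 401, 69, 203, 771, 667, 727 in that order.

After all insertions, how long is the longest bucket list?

216 → bucket 6
401 → bucket 2
69 → bucket 6 (collision)
203 → bucket 0
771 → bucket 1
667 → bucket 2 (collision)
727 → bucket 6 (collision)
Final buckets:
0: 203
1: 771
2: 401 -> 667
3: .
4: .
5: .
6: 216 -> 69 -> 727

3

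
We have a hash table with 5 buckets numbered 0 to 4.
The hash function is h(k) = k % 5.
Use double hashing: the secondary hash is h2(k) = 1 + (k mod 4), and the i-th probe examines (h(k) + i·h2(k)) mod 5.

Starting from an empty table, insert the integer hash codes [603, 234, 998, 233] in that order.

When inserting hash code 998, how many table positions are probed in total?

603: h=3 => slot 3
234: h=4 => slot 4
998: h=3, h2=3, probe 3,1 => slot 1
233: h=3, h2=2, probe 3,0 => slot 0
Table: [233, 998, _, 603, 234]

2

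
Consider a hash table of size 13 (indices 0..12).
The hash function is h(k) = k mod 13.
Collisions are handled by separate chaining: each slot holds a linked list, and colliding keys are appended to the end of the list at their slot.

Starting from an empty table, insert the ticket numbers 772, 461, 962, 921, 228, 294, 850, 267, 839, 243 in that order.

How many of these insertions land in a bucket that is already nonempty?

772 -> bucket 5
461 -> bucket 6
962 -> bucket 0
921 -> bucket 11
228 -> bucket 7
294 -> bucket 8
850 -> bucket 5 (collision)
267 -> bucket 7 (collision)
839 -> bucket 7 (collision)
243 -> bucket 9
Final buckets:
0: 962
1: ∅
2: ∅
3: ∅
4: ∅
5: 772 -> 850
6: 461
7: 228 -> 267 -> 839
8: 294
9: 243
10: ∅
11: 921
12: ∅

3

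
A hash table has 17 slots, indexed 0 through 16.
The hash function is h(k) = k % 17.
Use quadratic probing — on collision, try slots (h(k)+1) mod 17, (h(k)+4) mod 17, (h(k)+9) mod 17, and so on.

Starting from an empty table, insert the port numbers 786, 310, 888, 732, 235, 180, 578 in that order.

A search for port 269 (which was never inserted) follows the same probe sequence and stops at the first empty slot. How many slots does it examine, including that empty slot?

786: h=4 -> slot 4
310: h=4, probe 4,5 -> slot 5
888: h=4, probe 4,5,8 -> slot 8
732: h=1 -> slot 1
235: h=14 -> slot 14
180: h=10 -> slot 10
578: h=0 -> slot 0
Table: [578, 732, —, —, 786, 310, —, —, 888, —, 180, —, —, —, 235, —, —]
Lookup 269: h=14, probe 14,15 → slot 15 empty, not found.

2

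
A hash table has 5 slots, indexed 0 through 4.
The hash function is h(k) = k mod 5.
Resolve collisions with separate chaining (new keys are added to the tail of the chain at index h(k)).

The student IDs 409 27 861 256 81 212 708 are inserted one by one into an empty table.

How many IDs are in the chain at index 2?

2

409 -> bucket 4
27 -> bucket 2
861 -> bucket 1
256 -> bucket 1 (collision)
81 -> bucket 1 (collision)
212 -> bucket 2 (collision)
708 -> bucket 3
Final buckets:
0: —
1: 861 -> 256 -> 81
2: 27 -> 212
3: 708
4: 409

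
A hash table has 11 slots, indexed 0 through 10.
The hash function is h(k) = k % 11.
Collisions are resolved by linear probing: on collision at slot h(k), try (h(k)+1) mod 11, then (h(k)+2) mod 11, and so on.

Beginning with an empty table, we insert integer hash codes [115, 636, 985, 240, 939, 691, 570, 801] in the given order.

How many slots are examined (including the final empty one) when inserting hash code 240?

2

115: h=5 => slot 5
636: h=9 => slot 9
985: h=6 => slot 6
240: h=9, probe 9,10 => slot 10
939: h=4 => slot 4
691: h=9, probe 9,10,0 => slot 0
570: h=9, probe 9,10,0,1 => slot 1
801: h=9, probe 9,10,0,1,2 => slot 2
Table: [691, 570, 801, ., 939, 115, 985, ., ., 636, 240]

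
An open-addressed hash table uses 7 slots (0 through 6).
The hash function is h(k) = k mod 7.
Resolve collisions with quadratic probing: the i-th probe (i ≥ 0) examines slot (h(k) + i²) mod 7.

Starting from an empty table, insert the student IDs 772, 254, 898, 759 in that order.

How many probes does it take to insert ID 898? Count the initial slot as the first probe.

772: h=2 → slot 2
254: h=2, probe 2,3 → slot 3
898: h=2, probe 2,3,6 → slot 6
759: h=3, probe 3,4 → slot 4
Table: [∅, ∅, 772, 254, 759, ∅, 898]

3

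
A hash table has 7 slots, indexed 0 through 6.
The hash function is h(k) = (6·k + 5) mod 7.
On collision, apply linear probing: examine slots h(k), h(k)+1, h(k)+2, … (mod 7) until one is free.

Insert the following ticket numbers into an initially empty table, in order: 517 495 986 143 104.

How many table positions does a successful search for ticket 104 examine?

5

517 hashes to 6; slot 6 is free → place at 6.
495 hashes to 0; slot 0 is free → place at 0.
986 hashes to 6; 6,0 taken → place at 1.
143 hashes to 2; slot 2 is free → place at 2.
104 hashes to 6; 6,0,1,2 taken → place at 3.
Table: [495, 986, 143, 104, —, —, 517]
Lookup 104: h=6, probe 6,0,1,2,3 → found at 3.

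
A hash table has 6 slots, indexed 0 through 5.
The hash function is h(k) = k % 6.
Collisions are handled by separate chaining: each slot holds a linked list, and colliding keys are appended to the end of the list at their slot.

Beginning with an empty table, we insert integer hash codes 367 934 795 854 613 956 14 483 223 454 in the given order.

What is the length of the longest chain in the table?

Insert 367: h=1, bucket 1 empty -> new chain.
Insert 934: h=4, bucket 4 empty -> new chain.
Insert 795: h=3, bucket 3 empty -> new chain.
Insert 854: h=2, bucket 2 empty -> new chain.
Insert 613: h=1, bucket 1 nonempty -> append to chain.
Insert 956: h=2, bucket 2 nonempty -> append to chain.
Insert 14: h=2, bucket 2 nonempty -> append to chain.
Insert 483: h=3, bucket 3 nonempty -> append to chain.
Insert 223: h=1, bucket 1 nonempty -> append to chain.
Insert 454: h=4, bucket 4 nonempty -> append to chain.
Final buckets:
0: -
1: 367 -> 613 -> 223
2: 854 -> 956 -> 14
3: 795 -> 483
4: 934 -> 454
5: -

3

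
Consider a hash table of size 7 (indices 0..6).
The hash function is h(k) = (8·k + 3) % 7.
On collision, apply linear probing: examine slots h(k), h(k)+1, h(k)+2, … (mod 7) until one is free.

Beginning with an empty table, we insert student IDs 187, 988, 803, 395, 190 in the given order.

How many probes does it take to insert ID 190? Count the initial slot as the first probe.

2

Insert 187: h=1, slot 1 empty -> index 1.
Insert 988: h=4, slot 4 empty -> index 4.
Insert 803: h=1, slot 1 occupied -> index 2.
Insert 395: h=6, slot 6 empty -> index 6.
Insert 190: h=4, slot 4 occupied -> index 5.
Table: [-, 187, 803, -, 988, 190, 395]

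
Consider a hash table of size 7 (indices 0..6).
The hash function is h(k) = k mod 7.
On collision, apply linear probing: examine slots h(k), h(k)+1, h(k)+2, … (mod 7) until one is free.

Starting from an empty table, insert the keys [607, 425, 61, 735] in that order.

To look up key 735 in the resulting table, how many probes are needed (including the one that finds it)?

607: h=5 => slot 5
425: h=5, probe 5,6 => slot 6
61: h=5, probe 5,6,0 => slot 0
735: h=0, probe 0,1 => slot 1
Table: [61, 735, _, _, _, 607, 425]
Lookup 735: h=0, probe 0,1 → found at 1.

2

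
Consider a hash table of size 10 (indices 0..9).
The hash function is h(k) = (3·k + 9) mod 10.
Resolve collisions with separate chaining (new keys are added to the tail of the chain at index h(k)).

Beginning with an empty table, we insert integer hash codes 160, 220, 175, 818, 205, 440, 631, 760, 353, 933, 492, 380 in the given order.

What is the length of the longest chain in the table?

5

Insert 160: h=9, bucket 9 empty → new chain.
Insert 220: h=9, bucket 9 nonempty → append to chain.
Insert 175: h=4, bucket 4 empty → new chain.
Insert 818: h=3, bucket 3 empty → new chain.
Insert 205: h=4, bucket 4 nonempty → append to chain.
Insert 440: h=9, bucket 9 nonempty → append to chain.
Insert 631: h=2, bucket 2 empty → new chain.
Insert 760: h=9, bucket 9 nonempty → append to chain.
Insert 353: h=8, bucket 8 empty → new chain.
Insert 933: h=8, bucket 8 nonempty → append to chain.
Insert 492: h=5, bucket 5 empty → new chain.
Insert 380: h=9, bucket 9 nonempty → append to chain.
Final buckets:
0: ∅
1: ∅
2: 631
3: 818
4: 175 -> 205
5: 492
6: ∅
7: ∅
8: 353 -> 933
9: 160 -> 220 -> 440 -> 760 -> 380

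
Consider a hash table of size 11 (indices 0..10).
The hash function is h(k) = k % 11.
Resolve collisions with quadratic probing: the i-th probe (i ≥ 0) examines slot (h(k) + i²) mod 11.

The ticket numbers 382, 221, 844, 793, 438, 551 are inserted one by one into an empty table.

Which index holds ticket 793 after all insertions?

382: h=8 → slot 8
221: h=1 → slot 1
844: h=8, probe 8,9 → slot 9
793: h=1, probe 1,2 → slot 2
438: h=9, probe 9,10 → slot 10
551: h=1, probe 1,2,5 → slot 5
Table: [∅, 221, 793, ∅, ∅, 551, ∅, ∅, 382, 844, 438]

2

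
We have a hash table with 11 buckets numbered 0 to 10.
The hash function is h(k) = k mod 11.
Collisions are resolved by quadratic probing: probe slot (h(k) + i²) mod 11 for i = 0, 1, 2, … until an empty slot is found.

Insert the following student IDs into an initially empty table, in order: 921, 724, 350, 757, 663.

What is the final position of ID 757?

2

Insert 921: h=8, slot 8 empty -> index 8.
Insert 724: h=9, slot 9 empty -> index 9.
Insert 350: h=9, slot 9 occupied -> index 10.
Insert 757: h=9, slots 9,10 occupied -> index 2.
Insert 663: h=3, slot 3 empty -> index 3.
Table: [—, —, 757, 663, —, —, —, —, 921, 724, 350]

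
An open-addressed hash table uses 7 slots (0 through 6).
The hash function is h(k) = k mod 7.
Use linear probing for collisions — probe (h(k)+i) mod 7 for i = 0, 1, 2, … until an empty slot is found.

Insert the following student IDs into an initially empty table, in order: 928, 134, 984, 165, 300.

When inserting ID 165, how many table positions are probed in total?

3

928 hashes to 4; slot 4 is free => place at 4.
134 hashes to 1; slot 1 is free => place at 1.
984 hashes to 4; 4 taken => place at 5.
165 hashes to 4; 4,5 taken => place at 6.
300 hashes to 6; 6 taken => place at 0.
Table: [300, 134, _, _, 928, 984, 165]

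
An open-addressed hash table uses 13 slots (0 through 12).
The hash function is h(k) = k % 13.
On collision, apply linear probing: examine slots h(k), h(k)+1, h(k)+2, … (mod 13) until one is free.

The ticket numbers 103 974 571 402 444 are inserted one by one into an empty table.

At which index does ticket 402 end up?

2

103 hashes to 12; slot 12 is free => place at 12.
974 hashes to 12; 12 taken => place at 0.
571 hashes to 12; 12,0 taken => place at 1.
402 hashes to 12; 12,0,1 taken => place at 2.
444 hashes to 2; 2 taken => place at 3.
Table: [974, 571, 402, 444, —, —, —, —, —, —, —, —, 103]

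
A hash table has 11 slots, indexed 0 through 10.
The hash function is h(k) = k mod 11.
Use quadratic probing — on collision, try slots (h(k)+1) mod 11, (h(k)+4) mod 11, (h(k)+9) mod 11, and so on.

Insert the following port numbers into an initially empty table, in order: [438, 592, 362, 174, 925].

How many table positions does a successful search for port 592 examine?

Insert 438: h=9, slot 9 empty -> index 9.
Insert 592: h=9, slot 9 occupied -> index 10.
Insert 362: h=10, slot 10 occupied -> index 0.
Insert 174: h=9, slots 9,10 occupied -> index 2.
Insert 925: h=1, slot 1 empty -> index 1.
Table: [362, 925, 174, ., ., ., ., ., ., 438, 592]
Lookup 592: h=9, probe 9,10 → found at 10.

2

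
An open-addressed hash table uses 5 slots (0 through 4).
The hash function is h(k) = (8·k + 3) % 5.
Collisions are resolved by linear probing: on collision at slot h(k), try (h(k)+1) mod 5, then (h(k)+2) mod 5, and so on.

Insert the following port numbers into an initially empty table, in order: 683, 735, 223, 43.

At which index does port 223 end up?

4

683: h=2 => slot 2
735: h=3 => slot 3
223: h=2, probe 2,3,4 => slot 4
43: h=2, probe 2,3,4,0 => slot 0
Table: [43, ., 683, 735, 223]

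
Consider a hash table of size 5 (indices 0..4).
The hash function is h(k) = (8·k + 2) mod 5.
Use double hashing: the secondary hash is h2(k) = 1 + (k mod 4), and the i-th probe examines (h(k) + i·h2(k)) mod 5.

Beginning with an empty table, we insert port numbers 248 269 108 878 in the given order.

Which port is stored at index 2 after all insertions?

248 hashes to 1; slot 1 is free → place at 1.
269 hashes to 4; slot 4 is free → place at 4.
108 hashes to 1, h2=1; 1 taken → place at 2.
878 hashes to 1, h2=3; 1,4,2 taken → place at 0.
Table: [878, 248, 108, —, 269]

108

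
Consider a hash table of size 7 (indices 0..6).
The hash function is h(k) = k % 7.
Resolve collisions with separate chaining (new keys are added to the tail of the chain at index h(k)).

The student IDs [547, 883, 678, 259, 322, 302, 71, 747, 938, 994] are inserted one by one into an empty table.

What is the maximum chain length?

4

547 → bucket 1
883 → bucket 1 (collision)
678 → bucket 6
259 → bucket 0
322 → bucket 0 (collision)
302 → bucket 1 (collision)
71 → bucket 1 (collision)
747 → bucket 5
938 → bucket 0 (collision)
994 → bucket 0 (collision)
Final buckets:
0: 259 -> 322 -> 938 -> 994
1: 547 -> 883 -> 302 -> 71
2: ∅
3: ∅
4: ∅
5: 747
6: 678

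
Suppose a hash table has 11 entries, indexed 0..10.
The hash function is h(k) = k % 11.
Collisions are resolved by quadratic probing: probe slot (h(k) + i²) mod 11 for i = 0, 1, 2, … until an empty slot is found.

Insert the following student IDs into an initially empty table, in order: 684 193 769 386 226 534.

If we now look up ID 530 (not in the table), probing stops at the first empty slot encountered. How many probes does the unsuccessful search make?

2

Insert 684: h=2, slot 2 empty -> index 2.
Insert 193: h=6, slot 6 empty -> index 6.
Insert 769: h=10, slot 10 empty -> index 10.
Insert 386: h=1, slot 1 empty -> index 1.
Insert 226: h=6, slot 6 occupied -> index 7.
Insert 534: h=6, slots 6,7,10 occupied -> index 4.
Table: [_, 386, 684, _, 534, _, 193, 226, _, _, 769]
Lookup 530: h=2, probe 2,3 → slot 3 empty, not found.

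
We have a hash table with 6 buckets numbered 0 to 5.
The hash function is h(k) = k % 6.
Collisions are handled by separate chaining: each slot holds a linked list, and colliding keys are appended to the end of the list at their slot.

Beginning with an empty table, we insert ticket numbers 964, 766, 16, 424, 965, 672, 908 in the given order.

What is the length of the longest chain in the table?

4

964 -> bucket 4
766 -> bucket 4 (collision)
16 -> bucket 4 (collision)
424 -> bucket 4 (collision)
965 -> bucket 5
672 -> bucket 0
908 -> bucket 2
Final buckets:
0: 672
1: —
2: 908
3: —
4: 964 -> 766 -> 16 -> 424
5: 965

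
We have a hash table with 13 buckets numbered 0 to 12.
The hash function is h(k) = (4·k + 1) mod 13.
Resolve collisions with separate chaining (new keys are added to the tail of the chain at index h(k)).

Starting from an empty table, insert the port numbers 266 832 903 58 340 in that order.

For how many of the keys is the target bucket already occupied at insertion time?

266 → bucket 12
832 → bucket 1
903 → bucket 12 (collision)
58 → bucket 12 (collision)
340 → bucket 9
Final buckets:
0: _
1: 832
2: _
3: _
4: _
5: _
6: _
7: _
8: _
9: 340
10: _
11: _
12: 266 -> 903 -> 58

2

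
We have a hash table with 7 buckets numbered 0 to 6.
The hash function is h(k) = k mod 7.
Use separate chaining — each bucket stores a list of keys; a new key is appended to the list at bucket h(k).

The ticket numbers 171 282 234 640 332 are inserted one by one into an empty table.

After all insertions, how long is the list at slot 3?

171 -> bucket 3
282 -> bucket 2
234 -> bucket 3 (collision)
640 -> bucket 3 (collision)
332 -> bucket 3 (collision)
Final buckets:
0: -
1: -
2: 282
3: 171 -> 234 -> 640 -> 332
4: -
5: -
6: -

4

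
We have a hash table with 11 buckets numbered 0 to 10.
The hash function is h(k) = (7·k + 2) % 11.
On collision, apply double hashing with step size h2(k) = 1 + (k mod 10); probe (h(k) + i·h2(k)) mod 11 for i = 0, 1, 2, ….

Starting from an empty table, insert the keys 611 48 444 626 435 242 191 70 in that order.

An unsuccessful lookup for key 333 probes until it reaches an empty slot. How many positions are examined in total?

7

611 hashes to 0; slot 0 is free -> place at 0.
48 hashes to 8; slot 8 is free -> place at 8.
444 hashes to 8, h2=5; 8 taken -> place at 2.
626 hashes to 6; slot 6 is free -> place at 6.
435 hashes to 0, h2=6; 0,6 taken -> place at 1.
242 hashes to 2, h2=3; 2 taken -> place at 5.
191 hashes to 8, h2=2; 8 taken -> place at 10.
70 hashes to 8, h2=1; 8 taken -> place at 9.
Table: [611, 435, 444, ∅, ∅, 242, 626, ∅, 48, 70, 191]
Lookup 333: h=1, h2=4, probe 1,5,9,2,6,10,3 → slot 3 empty, not found.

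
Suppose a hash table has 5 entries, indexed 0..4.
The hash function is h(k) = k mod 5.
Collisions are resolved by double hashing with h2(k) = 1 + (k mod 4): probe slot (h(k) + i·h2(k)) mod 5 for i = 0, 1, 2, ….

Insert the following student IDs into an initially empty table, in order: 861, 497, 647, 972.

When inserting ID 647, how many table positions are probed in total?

Insert 861: h=1, slot 1 empty -> index 1.
Insert 497: h=2, slot 2 empty -> index 2.
Insert 647: h=2, h2=4, slots 2,1 occupied -> index 0.
Insert 972: h=2, h2=1, slot 2 occupied -> index 3.
Table: [647, 861, 497, 972, —]

3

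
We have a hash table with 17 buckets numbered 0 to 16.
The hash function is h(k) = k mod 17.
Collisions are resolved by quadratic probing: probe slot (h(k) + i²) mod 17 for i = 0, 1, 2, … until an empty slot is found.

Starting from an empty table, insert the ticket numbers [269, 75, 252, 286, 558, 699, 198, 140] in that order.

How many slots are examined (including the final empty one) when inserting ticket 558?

269 hashes to 14; slot 14 is free → place at 14.
75 hashes to 7; slot 7 is free → place at 7.
252 hashes to 14; 14 taken → place at 15.
286 hashes to 14; 14,15 taken → place at 1.
558 hashes to 14; 14,15,1 taken → place at 6.
699 hashes to 2; slot 2 is free → place at 2.
198 hashes to 11; slot 11 is free → place at 11.
140 hashes to 4; slot 4 is free → place at 4.
Table: [—, 286, 699, —, 140, —, 558, 75, —, —, —, 198, —, —, 269, 252, —]

4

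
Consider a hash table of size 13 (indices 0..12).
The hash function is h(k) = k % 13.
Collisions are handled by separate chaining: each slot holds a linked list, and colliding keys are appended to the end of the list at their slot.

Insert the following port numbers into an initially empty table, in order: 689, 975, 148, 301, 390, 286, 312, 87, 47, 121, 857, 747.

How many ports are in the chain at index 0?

5

689 -> bucket 0
975 -> bucket 0 (collision)
148 -> bucket 5
301 -> bucket 2
390 -> bucket 0 (collision)
286 -> bucket 0 (collision)
312 -> bucket 0 (collision)
87 -> bucket 9
47 -> bucket 8
121 -> bucket 4
857 -> bucket 12
747 -> bucket 6
Final buckets:
0: 689 -> 975 -> 390 -> 286 -> 312
1: .
2: 301
3: .
4: 121
5: 148
6: 747
7: .
8: 47
9: 87
10: .
11: .
12: 857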